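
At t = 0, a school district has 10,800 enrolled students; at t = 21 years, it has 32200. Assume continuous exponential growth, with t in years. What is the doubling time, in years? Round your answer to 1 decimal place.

r = ln(32200/10800) / 21 = ln(2.98148) / 21 ≈ 0.05202 per year
doubling time = ln 2 / |r| = 0.69315 / 0.05202

doubling time ≈ 13.3 years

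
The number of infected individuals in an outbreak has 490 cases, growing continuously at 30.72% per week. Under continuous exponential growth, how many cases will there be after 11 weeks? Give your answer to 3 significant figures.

≈ 14,400 cases

P(11) = 490 · e^(0.3072·11) = 490 · e^(3.3792)
= 490 · 29.34728 ≈ 14380.17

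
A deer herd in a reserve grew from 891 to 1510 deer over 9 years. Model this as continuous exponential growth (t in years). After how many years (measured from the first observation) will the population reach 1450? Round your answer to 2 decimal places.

t ≈ 8.31 years

r = ln(1510/891) / 9 ≈ 0.058613 per year
t = ln(1450/891) / r = 0.48697 / 0.058613 ≈ 8.308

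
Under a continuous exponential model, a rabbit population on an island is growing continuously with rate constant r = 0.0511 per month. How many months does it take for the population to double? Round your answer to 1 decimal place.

doubling time ≈ 13.6 months

doubling time = ln(2) / |r| = 0.69315 / 0.0511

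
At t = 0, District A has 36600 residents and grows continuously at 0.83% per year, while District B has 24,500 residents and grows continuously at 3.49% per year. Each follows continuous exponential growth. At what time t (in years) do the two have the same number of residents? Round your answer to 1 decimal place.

36600·e^(0.0083t) = 24500·e^(0.0349t)
36600/24500 = e^((0.0349 − 0.0083)t) → ln(1.49388) = 0.0266·t
t = 0.40138 / 0.0266

t ≈ 15.1 years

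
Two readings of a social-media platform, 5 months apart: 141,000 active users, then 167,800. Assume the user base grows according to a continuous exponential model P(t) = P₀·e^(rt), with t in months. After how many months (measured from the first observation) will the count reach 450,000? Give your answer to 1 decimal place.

t ≈ 33.3 months

r = ln(167800/141000) / 5 ≈ 0.034803 per month
t = ln(450000/141000) / r = 1.16049 / 0.034803 ≈ 33.345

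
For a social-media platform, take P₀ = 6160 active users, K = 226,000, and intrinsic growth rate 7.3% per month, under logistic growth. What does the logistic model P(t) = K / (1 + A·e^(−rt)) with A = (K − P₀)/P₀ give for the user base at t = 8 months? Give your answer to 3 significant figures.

≈ 10,800 active users

A = (226000 − 6160)/6160 = 35.68831
P(8) = 226000 / (1 + 35.68831·e^(−0.073·8)) = 226000 / (1 + 35.68831·0.557663)
= 226000 / 20.90206 ≈ 10812.33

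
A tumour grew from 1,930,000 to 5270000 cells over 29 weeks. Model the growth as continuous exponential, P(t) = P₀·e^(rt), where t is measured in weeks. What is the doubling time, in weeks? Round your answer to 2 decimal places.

r = ln(5270000/1930000) / 29 = ln(2.73057) / 29 ≈ 0.034638 per week
doubling time = ln 2 / |r| = 0.69315 / 0.034638

doubling time ≈ 20.01 weeks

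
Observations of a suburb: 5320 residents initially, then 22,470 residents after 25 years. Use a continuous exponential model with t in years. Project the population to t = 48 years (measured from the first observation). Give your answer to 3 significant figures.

≈ 84,600 residents

r = ln(22470/5320) / 25 ≈ 0.057628 per year
P(48) = 5320 · e^(0.057628·48) = 5320 · 15.89745 ≈ 84574.45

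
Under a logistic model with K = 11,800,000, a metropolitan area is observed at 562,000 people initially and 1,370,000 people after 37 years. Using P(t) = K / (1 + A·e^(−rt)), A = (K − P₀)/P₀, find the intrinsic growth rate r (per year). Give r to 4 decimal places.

A = (11800000 − 562000)/562000 = 19.99644
1370000 = 11800000/(1 + 19.99644·e^(−r·37)) → e^(−37r) = (8.61314 − 1)/19.99644 = 0.380725
r = −ln(0.380725)/37 = 0.96568/37

r ≈ 0.0261 per year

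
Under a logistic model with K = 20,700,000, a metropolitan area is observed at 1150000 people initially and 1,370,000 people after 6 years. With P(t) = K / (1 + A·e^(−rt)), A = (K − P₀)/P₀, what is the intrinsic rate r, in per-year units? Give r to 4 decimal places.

A = (20700000 − 1150000)/1150000 = 17
1370000 = 20700000/(1 + 17·e^(−r·6)) → e^(−6r) = (15.10949 − 1)/17 = 0.82997
r = −ln(0.82997)/6 = 0.18637/6

r ≈ 0.0311 per year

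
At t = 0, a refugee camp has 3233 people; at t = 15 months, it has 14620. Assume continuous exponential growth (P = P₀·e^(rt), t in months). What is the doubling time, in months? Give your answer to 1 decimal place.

doubling time ≈ 6.9 months

r = ln(14620/3233) / 15 = ln(4.52212) / 15 ≈ 0.100599 per month
doubling time = ln 2 / |r| = 0.69315 / 0.100599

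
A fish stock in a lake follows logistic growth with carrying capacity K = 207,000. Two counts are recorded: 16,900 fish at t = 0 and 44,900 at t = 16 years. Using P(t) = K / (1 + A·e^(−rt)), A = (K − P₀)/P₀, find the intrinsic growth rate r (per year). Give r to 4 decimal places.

A = (207000 − 16900)/16900 = 11.24852
44900 = 207000/(1 + 11.24852·e^(−r·16)) → e^(−16r) = (4.61024 − 1)/11.24852 = 0.320953
r = −ln(0.320953)/16 = 1.13646/16

r ≈ 0.0710 per year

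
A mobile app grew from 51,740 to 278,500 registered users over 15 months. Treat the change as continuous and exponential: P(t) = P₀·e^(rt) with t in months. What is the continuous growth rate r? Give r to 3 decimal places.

r ≈ 0.112 per month

278500 = 51740 · e^(r·15)
e^(15r) = 278500/51740 = 5.38268
r = ln(5.38268) / 15 = 1.68319 / 15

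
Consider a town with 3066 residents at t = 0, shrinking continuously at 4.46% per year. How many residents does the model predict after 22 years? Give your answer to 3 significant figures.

≈ 1,150 residents

P(22) = 3066 · e^(-0.0446·22) = 3066 · e^(-0.9812)
= 3066 · 0.37486 ≈ 1149.32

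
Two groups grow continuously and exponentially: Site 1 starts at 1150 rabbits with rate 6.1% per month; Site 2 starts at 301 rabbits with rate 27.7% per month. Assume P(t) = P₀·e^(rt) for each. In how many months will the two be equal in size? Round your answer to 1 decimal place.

t ≈ 6.2 months

1150·e^(0.061t) = 301·e^(0.277t)
1150/301 = e^((0.277 − 0.061)t) → ln(3.8206) = 0.216·t
t = 1.34041 / 0.216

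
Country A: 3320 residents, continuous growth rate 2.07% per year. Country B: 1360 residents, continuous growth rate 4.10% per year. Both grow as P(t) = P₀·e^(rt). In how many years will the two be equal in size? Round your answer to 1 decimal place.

t ≈ 44.0 years

3320·e^(0.0207t) = 1360·e^(0.041t)
3320/1360 = e^((0.041 − 0.0207)t) → ln(2.44118) = 0.0203·t
t = 0.89248 / 0.0203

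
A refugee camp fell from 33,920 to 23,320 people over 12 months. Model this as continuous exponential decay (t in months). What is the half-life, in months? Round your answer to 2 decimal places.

r = ln(23320/33920) / 12 = ln(0.6875) / 12 ≈ -0.031224 per month
half-life = ln 2 / |r| = 0.69315 / 0.031224

half-life ≈ 22.20 months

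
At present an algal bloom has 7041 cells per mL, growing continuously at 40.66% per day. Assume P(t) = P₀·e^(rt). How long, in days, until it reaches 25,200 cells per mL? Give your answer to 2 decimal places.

t ≈ 3.14 days

25200 = 7041 · e^(0.4066·t)
t = ln(25200/7041) / 0.4066 = ln(3.57904) / 0.4066 = 1.27509 / 0.4066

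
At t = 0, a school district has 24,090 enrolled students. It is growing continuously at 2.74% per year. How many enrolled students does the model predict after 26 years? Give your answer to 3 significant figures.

P(26) = 24090 · e^(0.0274·26) = 24090 · e^(0.7124)
= 24090 · 2.03888 ≈ 49116.59

≈ 49,100 enrolled students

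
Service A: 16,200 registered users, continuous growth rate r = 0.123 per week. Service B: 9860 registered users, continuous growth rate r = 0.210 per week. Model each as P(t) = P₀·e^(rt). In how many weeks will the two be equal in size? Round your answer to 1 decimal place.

16200·e^(0.123t) = 9860·e^(0.21t)
16200/9860 = e^((0.21 − 0.123)t) → ln(1.643) = 0.087·t
t = 0.49653 / 0.087

t ≈ 5.7 weeks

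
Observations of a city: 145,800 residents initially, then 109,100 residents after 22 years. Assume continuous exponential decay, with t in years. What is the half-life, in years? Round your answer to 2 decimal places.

r = ln(109100/145800) / 22 = ln(0.74829) / 22 ≈ -0.01318 per year
half-life = ln 2 / |r| = 0.69315 / 0.01318

half-life ≈ 52.59 years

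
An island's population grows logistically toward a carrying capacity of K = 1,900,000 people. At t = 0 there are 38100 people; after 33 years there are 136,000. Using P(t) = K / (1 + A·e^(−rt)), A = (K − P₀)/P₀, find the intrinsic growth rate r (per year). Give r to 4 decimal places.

r ≈ 0.0402 per year

A = (1900000 − 38100)/38100 = 48.86877
136000 = 1900000/(1 + 48.86877·e^(−r·33)) → e^(−33r) = (13.97059 − 1)/48.86877 = 0.265417
r = −ln(0.265417)/33 = 1.32645/33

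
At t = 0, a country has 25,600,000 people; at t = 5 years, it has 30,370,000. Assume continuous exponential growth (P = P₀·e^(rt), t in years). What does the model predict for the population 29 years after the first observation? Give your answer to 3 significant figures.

≈ 69,000,000 people

r = ln(30370000/25600000) / 5 ≈ 0.034173 per year
P(29) = 25600000 · e^(0.034173·29) = 25600000 · 2.69394 ≈ 68964875.99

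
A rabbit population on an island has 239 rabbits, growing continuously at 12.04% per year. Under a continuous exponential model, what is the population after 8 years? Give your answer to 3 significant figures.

≈ 626 rabbits

P(8) = 239 · e^(0.1204·8) = 239 · e^(0.9632)
= 239 · 2.62007 ≈ 626.2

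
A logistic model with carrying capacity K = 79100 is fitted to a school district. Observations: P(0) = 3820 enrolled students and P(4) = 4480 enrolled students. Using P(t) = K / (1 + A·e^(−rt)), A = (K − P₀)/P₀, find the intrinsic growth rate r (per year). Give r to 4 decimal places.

A = (79100 − 3820)/3820 = 19.70681
4480 = 79100/(1 + 19.70681·e^(−r·4)) → e^(−4r) = (17.65625 − 1)/19.70681 = 0.845203
r = −ln(0.845203)/4 = 0.16818/4

r ≈ 0.0420 per year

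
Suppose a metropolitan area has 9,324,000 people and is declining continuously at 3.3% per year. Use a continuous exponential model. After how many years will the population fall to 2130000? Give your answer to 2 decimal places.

t ≈ 44.74 years

2130000 = 9324000 · e^(-0.033·t)
t = ln(2130000/9324000) / -0.033 = ln(0.22844) / -0.033 = -1.47647 / -0.033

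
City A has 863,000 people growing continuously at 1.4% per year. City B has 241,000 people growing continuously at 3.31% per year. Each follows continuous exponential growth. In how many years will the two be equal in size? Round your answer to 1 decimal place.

863000·e^(0.014t) = 241000·e^(0.0331t)
863000/241000 = e^((0.0331 − 0.014)t) → ln(3.58091) = 0.0191·t
t = 1.27562 / 0.0191

t ≈ 66.8 years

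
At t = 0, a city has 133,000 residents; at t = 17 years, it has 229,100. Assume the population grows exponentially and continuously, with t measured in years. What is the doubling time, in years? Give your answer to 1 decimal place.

r = ln(229100/133000) / 17 = ln(1.72256) / 17 ≈ 0.031989 per year
doubling time = ln 2 / |r| = 0.69315 / 0.031989

doubling time ≈ 21.7 years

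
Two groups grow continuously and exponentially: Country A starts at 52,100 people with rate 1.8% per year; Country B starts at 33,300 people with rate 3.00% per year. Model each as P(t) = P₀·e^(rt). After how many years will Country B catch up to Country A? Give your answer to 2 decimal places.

52100·e^(0.018t) = 33300·e^(0.03t)
52100/33300 = e^((0.03 − 0.018)t) → ln(1.56456) = 0.012·t
t = 0.44761 / 0.012

t ≈ 37.30 years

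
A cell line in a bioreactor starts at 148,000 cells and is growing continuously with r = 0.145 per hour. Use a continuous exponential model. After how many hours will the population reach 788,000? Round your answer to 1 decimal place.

t ≈ 11.5 hours

788000 = 148000 · e^(0.145·t)
t = ln(788000/148000) / 0.145 = ln(5.32432) / 0.145 = 1.67229 / 0.145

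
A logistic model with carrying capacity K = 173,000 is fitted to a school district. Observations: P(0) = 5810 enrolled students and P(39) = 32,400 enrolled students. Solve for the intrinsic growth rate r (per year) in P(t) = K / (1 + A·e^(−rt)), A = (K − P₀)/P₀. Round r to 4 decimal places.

r ≈ 0.0485 per year

A = (173000 − 5810)/5810 = 28.77625
32400 = 173000/(1 + 28.77625·e^(−r·39)) → e^(−39r) = (5.33951 − 1)/28.77625 = 0.150802
r = −ln(0.150802)/39 = 1.89179/39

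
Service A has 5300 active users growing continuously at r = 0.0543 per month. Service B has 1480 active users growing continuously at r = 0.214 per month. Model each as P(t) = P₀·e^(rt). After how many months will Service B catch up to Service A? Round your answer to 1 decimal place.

5300·e^(0.0543t) = 1480·e^(0.214t)
5300/1480 = e^((0.214 − 0.0543)t) → ln(3.58108) = 0.1597·t
t = 1.27566 / 0.1597

t ≈ 8.0 months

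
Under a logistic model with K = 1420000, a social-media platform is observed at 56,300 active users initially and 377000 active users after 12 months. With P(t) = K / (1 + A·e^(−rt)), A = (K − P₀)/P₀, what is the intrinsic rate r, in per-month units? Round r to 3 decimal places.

A = (1420000 − 56300)/56300 = 24.22202
377000 = 1420000/(1 + 24.22202·e^(−r·12)) → e^(−12r) = (3.76658 − 1)/24.22202 = 0.114217
r = −ln(0.114217)/12 = 2.16965/12

r ≈ 0.181 per month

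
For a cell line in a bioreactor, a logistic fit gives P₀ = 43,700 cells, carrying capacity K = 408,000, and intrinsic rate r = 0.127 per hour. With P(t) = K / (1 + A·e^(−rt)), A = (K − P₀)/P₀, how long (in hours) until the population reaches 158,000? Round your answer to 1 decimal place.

t ≈ 13.1 hours

A = (408000 − 43700)/43700 = 8.33638
158000 = 408000/(1 + 8.33638·e^(−0.127t)) → 1 + 8.33638·e^(−0.127t) = 2.58228
e^(−0.127t) = 0.189804 → t = ln(5.26859)/0.127 = 1.66176/0.127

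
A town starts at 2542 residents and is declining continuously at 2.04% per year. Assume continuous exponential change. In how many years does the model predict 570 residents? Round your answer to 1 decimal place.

570 = 2542 · e^(-0.0204·t)
t = ln(570/2542) / -0.0204 = ln(0.22423) / -0.0204 = -1.49507 / -0.0204

t ≈ 73.3 years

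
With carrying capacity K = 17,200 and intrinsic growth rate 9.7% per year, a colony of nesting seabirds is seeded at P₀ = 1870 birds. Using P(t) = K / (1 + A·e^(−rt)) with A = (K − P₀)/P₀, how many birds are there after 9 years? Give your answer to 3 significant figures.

A = (17200 − 1870)/1870 = 8.19786
P(9) = 17200 / (1 + 8.19786·e^(−0.097·9)) = 17200 / (1 + 8.19786·0.417697)
= 17200 / 4.42422 ≈ 3887.69

≈ 3,890 birds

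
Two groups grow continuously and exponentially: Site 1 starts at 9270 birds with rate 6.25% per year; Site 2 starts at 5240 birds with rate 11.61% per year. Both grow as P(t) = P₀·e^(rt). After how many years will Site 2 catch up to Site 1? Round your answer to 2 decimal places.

t ≈ 10.64 years

9270·e^(0.0625t) = 5240·e^(0.1161t)
9270/5240 = e^((0.1161 − 0.0625)t) → ln(1.76908) = 0.0536·t
t = 0.57046 / 0.0536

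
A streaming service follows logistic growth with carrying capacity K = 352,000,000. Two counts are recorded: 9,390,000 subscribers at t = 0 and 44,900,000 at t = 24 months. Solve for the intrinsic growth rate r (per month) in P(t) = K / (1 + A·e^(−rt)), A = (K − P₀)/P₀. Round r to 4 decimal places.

A = (352000000 − 9390000)/9390000 = 36.48669
44900000 = 352000000/(1 + 36.48669·e^(−r·24)) → e^(−24r) = (7.83964 − 1)/36.48669 = 0.187456
r = −ln(0.187456)/24 = 1.67421/24

r ≈ 0.0698 per month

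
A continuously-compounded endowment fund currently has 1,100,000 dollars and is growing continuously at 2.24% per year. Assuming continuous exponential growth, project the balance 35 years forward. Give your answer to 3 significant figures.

P(35) = 1100000 · e^(0.0224·35) = 1100000 · e^(0.784)
= 1100000 · 2.19022 ≈ 2409237.19

≈ 2,410,000 dollars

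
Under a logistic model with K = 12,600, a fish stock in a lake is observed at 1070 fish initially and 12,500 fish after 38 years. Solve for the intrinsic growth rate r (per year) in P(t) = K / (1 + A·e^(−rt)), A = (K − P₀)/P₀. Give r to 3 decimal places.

r ≈ 0.190 per year

A = (12600 − 1070)/1070 = 10.7757
12500 = 12600/(1 + 10.7757·e^(−r·38)) → e^(−38r) = (1.008 − 1)/10.7757 = 0.000742
r = −ln(0.000742)/38 = 7.20561/38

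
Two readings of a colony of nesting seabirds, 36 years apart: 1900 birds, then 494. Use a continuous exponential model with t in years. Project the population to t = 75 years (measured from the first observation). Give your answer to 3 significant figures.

r = ln(494/1900) / 36 ≈ -0.037419 per year
P(75) = 1900 · e^(-0.037419·75) = 1900 · 0.06042 ≈ 114.8

≈ 115 birds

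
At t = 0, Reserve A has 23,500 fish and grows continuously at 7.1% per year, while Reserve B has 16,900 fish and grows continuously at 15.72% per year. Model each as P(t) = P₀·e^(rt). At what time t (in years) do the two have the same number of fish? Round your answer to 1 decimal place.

23500·e^(0.071t) = 16900·e^(0.1572t)
23500/16900 = e^((0.1572 − 0.071)t) → ln(1.39053) = 0.0862·t
t = 0.32969 / 0.0862

t ≈ 3.8 years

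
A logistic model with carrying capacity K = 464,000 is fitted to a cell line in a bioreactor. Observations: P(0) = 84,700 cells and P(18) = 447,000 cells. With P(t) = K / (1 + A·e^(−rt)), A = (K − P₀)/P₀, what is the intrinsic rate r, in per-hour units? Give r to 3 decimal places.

A = (464000 − 84700)/84700 = 4.47816
447000 = 464000/(1 + 4.47816·e^(−r·18)) → e^(−18r) = (1.03803 − 1)/4.47816 = 0.008493
r = −ln(0.008493)/18 = 4.76856/18

r ≈ 0.265 per hour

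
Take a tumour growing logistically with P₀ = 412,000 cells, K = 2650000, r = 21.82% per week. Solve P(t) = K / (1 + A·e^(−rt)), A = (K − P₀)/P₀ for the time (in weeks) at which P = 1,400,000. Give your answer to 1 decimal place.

A = (2650000 − 412000)/412000 = 5.43204
1400000 = 2650000/(1 + 5.43204·e^(−0.2182t)) → 1 + 5.43204·e^(−0.2182t) = 1.89286
e^(−0.2182t) = 0.164369 → t = ln(6.08388)/0.2182 = 1.80564/0.2182

t ≈ 8.3 weeks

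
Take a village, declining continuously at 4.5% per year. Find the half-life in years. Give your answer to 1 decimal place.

half-life = ln(2) / |r| = 0.69315 / 0.045

half-life ≈ 15.4 years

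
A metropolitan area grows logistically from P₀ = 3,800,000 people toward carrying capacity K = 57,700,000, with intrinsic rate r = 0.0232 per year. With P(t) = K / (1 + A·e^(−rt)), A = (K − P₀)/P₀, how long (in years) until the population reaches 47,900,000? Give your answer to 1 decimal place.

A = (57700000 − 3800000)/3800000 = 14.18421
47900000 = 57700000/(1 + 14.18421·e^(−0.0232t)) → 1 + 14.18421·e^(−0.0232t) = 1.20459
e^(−0.0232t) = 0.014424 → t = ln(69.32895)/0.0232 = 4.23886/0.0232

t ≈ 182.7 years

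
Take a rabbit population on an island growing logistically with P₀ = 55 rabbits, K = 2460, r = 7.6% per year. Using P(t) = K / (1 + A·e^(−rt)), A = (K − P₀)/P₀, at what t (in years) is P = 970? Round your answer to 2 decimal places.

A = (2460 − 55)/55 = 43.72727
970 = 2460/(1 + 43.72727·e^(−0.076t)) → 1 + 43.72727·e^(−0.076t) = 2.53608
e^(−0.076t) = 0.035129 → t = ln(28.46675)/0.076 = 3.34874/0.076

t ≈ 44.06 years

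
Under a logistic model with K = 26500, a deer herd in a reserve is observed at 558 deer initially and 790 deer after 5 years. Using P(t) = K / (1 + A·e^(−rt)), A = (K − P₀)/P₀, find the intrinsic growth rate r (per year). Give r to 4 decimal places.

A = (26500 − 558)/558 = 46.49104
790 = 26500/(1 + 46.49104·e^(−r·5)) → e^(−5r) = (33.5443 − 1)/46.49104 = 0.700012
r = −ln(0.700012)/5 = 0.35666/5

r ≈ 0.0713 per year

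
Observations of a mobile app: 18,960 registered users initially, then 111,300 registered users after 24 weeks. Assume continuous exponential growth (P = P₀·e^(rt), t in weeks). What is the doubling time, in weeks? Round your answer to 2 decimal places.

r = ln(111300/18960) / 24 = ln(5.87025) / 24 ≈ 0.073746 per week
doubling time = ln 2 / |r| = 0.69315 / 0.073746

doubling time ≈ 9.40 weeks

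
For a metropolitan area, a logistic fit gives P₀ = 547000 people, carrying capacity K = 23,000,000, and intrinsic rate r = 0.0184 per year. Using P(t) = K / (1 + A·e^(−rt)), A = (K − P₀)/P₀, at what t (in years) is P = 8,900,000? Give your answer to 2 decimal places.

t ≈ 176.88 years

A = (23000000 − 547000)/547000 = 41.04753
8900000 = 23000000/(1 + 41.04753·e^(−0.0184t)) → 1 + 41.04753·e^(−0.0184t) = 2.58427
e^(−0.0184t) = 0.038596 → t = ln(25.90944)/0.0184 = 3.25461/0.0184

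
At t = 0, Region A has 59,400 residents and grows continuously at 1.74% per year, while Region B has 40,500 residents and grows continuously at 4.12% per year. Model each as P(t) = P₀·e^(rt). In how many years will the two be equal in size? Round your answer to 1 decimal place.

t ≈ 16.1 years

59400·e^(0.0174t) = 40500·e^(0.0412t)
59400/40500 = e^((0.0412 − 0.0174)t) → ln(1.46667) = 0.0238·t
t = 0.38299 / 0.0238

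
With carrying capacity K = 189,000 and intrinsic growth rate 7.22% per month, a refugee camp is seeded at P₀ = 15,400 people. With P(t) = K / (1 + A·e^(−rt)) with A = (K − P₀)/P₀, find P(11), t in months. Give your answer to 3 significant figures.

A = (189000 − 15400)/15400 = 11.27273
P(11) = 189000 / (1 + 11.27273·e^(−0.0722·11)) = 189000 / (1 + 11.27273·0.451943)
= 189000 / 6.09463 ≈ 31010.93

≈ 31,000 people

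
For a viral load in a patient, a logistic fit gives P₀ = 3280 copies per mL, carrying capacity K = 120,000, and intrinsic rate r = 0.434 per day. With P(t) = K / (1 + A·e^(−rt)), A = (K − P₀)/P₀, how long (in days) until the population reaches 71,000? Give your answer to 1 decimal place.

t ≈ 9.1 days

A = (120000 − 3280)/3280 = 35.58537
71000 = 120000/(1 + 35.58537·e^(−0.434t)) → 1 + 35.58537·e^(−0.434t) = 1.69014
e^(−0.434t) = 0.019394 → t = ln(51.56247)/0.434 = 3.94279/0.434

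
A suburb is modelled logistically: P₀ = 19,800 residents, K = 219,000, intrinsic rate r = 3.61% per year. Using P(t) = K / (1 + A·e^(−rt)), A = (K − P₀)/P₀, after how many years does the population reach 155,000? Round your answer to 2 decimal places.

t ≈ 88.45 years

A = (219000 − 19800)/19800 = 10.06061
155000 = 219000/(1 + 10.06061·e^(−0.0361t)) → 1 + 10.06061·e^(−0.0361t) = 1.4129
e^(−0.0361t) = 0.041042 → t = ln(24.36553)/0.0361 = 3.19317/0.0361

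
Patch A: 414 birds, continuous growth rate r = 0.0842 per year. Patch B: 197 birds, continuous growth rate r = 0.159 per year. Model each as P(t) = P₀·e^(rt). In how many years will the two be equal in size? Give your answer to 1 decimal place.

t ≈ 9.9 years

414·e^(0.0842t) = 197·e^(0.159t)
414/197 = e^((0.159 − 0.0842)t) → ln(2.10152) = 0.0748·t
t = 0.74266 / 0.0748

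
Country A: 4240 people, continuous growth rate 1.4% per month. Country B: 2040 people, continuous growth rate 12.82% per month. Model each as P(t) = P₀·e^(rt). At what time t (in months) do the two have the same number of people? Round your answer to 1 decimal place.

4240·e^(0.014t) = 2040·e^(0.1282t)
4240/2040 = e^((0.1282 − 0.014)t) → ln(2.07843) = 0.1142·t
t = 0.73161 / 0.1142

t ≈ 6.4 months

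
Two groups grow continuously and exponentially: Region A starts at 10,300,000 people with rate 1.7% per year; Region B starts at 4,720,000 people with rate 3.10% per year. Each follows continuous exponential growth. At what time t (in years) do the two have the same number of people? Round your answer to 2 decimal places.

10300000·e^(0.017t) = 4720000·e^(0.031t)
10300000/4720000 = e^((0.031 − 0.017)t) → ln(2.1822) = 0.014·t
t = 0.78034 / 0.014

t ≈ 55.74 years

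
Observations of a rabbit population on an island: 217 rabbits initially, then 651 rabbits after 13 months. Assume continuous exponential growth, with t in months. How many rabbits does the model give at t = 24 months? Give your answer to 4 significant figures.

≈ 1,649 rabbits

r = ln(651/217) / 13 ≈ 0.084509 per month
P(24) = 217 · e^(0.084509·24) = 217 · 7.60045 ≈ 1649.3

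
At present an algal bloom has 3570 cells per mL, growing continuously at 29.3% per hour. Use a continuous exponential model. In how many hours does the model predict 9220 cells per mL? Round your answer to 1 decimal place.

9220 = 3570 · e^(0.293·t)
t = ln(9220/3570) / 0.293 = ln(2.58263) / 0.293 = 0.94881 / 0.293

t ≈ 3.2 hours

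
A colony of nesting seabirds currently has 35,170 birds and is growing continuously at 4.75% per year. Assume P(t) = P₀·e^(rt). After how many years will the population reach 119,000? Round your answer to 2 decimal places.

119000 = 35170 · e^(0.0475·t)
t = ln(119000/35170) / 0.0475 = ln(3.38357) / 0.0475 = 1.21893 / 0.0475

t ≈ 25.66 years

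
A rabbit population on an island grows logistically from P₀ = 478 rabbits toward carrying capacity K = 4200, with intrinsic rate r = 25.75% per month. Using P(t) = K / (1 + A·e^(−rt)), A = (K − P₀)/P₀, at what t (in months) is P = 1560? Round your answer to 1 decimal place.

t ≈ 5.9 months

A = (4200 − 478)/478 = 7.78661
1560 = 4200/(1 + 7.78661·e^(−0.2575t)) → 1 + 7.78661·e^(−0.2575t) = 2.69231
e^(−0.2575t) = 0.217336 → t = ln(4.60118)/0.2575 = 1.52631/0.2575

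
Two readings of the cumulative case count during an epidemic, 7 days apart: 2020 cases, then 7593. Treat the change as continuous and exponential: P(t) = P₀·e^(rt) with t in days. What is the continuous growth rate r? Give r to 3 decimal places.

r ≈ 0.189 per day

7593 = 2020 · e^(r·7)
e^(7r) = 7593/2020 = 3.75891
r = ln(3.75891) / 7 = 1.32413 / 7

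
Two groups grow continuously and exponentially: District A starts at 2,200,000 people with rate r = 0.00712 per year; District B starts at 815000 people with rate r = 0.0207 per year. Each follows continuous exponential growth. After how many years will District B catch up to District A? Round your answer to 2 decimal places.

2200000·e^(0.00712t) = 815000·e^(0.0207t)
2200000/815000 = e^((0.0207 − 0.00712)t) → ln(2.69939) = 0.01358·t
t = 0.99302 / 0.01358

t ≈ 73.12 years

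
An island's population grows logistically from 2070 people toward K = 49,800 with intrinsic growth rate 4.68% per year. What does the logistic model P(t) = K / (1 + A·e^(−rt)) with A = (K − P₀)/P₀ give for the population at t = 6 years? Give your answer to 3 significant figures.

A = (49800 − 2070)/2070 = 23.05797
P(6) = 49800 / (1 + 23.05797·e^(−0.0468·6)) = 49800 / (1 + 23.05797·0.755179)
= 49800 / 18.4129 ≈ 2704.63

≈ 2,700 people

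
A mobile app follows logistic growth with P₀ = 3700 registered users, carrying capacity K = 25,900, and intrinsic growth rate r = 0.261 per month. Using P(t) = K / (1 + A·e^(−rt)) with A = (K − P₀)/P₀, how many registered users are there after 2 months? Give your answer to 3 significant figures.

≈ 5,680 registered users

A = (25900 − 3700)/3700 = 6
P(2) = 25900 / (1 + 6·e^(−0.261·2)) = 25900 / (1 + 6·0.593333)
= 25900 / 4.56 ≈ 5679.83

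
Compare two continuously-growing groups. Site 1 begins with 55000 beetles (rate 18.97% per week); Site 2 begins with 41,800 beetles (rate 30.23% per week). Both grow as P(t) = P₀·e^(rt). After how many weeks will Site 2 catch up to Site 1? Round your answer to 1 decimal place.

t ≈ 2.4 weeks

55000·e^(0.1897t) = 41800·e^(0.3023t)
55000/41800 = e^((0.3023 − 0.1897)t) → ln(1.31579) = 0.1126·t
t = 0.27444 / 0.1126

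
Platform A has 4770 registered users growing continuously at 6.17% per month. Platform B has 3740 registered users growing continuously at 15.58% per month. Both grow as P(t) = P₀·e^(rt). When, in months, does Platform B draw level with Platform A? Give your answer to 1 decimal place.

t ≈ 2.6 months

4770·e^(0.0617t) = 3740·e^(0.1558t)
4770/3740 = e^((0.1558 − 0.0617)t) → ln(1.2754) = 0.0941·t
t = 0.24326 / 0.0941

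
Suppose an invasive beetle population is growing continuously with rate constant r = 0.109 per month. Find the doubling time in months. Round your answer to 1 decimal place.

doubling time ≈ 6.4 months

doubling time = ln(2) / |r| = 0.69315 / 0.109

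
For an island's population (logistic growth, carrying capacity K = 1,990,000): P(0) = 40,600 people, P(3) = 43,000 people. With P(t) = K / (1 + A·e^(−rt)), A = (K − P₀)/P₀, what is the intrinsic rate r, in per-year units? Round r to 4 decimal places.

r ≈ 0.0196 per year

A = (1990000 − 40600)/40600 = 48.01478
43000 = 1990000/(1 + 48.01478·e^(−r·3)) → e^(−3r) = (46.27907 − 1)/48.01478 = 0.943024
r = −ln(0.943024)/3 = 0.05866/3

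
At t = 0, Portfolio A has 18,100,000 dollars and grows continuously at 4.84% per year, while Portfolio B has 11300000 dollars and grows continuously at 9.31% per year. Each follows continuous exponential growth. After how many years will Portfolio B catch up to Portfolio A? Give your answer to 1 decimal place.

t ≈ 10.5 years

18100000·e^(0.0484t) = 11300000·e^(0.0931t)
18100000/11300000 = e^((0.0931 − 0.0484)t) → ln(1.60177) = 0.0447·t
t = 0.47111 / 0.0447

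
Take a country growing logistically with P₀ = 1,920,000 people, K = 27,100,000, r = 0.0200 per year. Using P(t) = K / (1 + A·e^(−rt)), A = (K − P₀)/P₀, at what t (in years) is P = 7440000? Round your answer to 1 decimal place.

A = (27100000 − 1920000)/1920000 = 13.11458
7440000 = 27100000/(1 + 13.11458·e^(−0.02t)) → 1 + 13.11458·e^(−0.02t) = 3.64247
e^(−0.02t) = 0.201491 → t = ln(4.963)/0.02 = 1.60201/0.02

t ≈ 80.1 years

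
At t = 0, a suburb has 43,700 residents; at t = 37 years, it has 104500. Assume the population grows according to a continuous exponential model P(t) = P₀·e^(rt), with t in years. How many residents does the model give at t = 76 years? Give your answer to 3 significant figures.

≈ 262,000 residents

r = ln(104500/43700) / 37 ≈ 0.023563 per year
P(76) = 43700 · e^(0.023563·76) = 43700 · 5.99427 ≈ 261949.69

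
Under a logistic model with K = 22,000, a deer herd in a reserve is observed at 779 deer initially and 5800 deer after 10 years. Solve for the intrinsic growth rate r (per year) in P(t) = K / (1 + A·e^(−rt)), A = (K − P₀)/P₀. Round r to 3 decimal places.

A = (22000 − 779)/779 = 27.24134
5800 = 22000/(1 + 27.24134·e^(−r·10)) → e^(−10r) = (3.7931 − 1)/27.24134 = 0.102532
r = −ln(0.102532)/10 = 2.27758/10

r ≈ 0.228 per year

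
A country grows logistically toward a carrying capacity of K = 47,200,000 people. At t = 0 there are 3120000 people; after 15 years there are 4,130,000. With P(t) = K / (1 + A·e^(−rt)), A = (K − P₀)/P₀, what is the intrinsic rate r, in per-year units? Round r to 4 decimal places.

r ≈ 0.0202 per year

A = (47200000 − 3120000)/3120000 = 14.12821
4130000 = 47200000/(1 + 14.12821·e^(−r·15)) → e^(−15r) = (11.42857 − 1)/14.12821 = 0.738138
r = −ln(0.738138)/15 = 0.30362/15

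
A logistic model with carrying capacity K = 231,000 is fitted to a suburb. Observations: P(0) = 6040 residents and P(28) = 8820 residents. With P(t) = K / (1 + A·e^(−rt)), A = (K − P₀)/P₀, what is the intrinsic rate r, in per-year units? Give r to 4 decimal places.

A = (231000 − 6040)/6040 = 37.24503
8820 = 231000/(1 + 37.24503·e^(−r·28)) → e^(−28r) = (26.19048 − 1)/37.24503 = 0.676345
r = −ln(0.676345)/28 = 0.39105/28

r ≈ 0.0140 per year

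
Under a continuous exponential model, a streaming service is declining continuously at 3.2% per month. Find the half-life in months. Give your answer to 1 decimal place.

half-life = ln(2) / |r| = 0.69315 / 0.032

half-life ≈ 21.7 months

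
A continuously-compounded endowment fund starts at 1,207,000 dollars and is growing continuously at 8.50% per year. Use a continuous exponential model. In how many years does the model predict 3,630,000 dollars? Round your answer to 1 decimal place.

3630000 = 1207000 · e^(0.085·t)
t = ln(3630000/1207000) / 0.085 = ln(3.00746) / 0.085 = 1.10109 / 0.085

t ≈ 13.0 years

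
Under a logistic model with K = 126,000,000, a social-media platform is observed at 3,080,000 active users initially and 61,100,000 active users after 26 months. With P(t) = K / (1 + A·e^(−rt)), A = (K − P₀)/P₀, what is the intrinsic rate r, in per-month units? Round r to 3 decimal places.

A = (126000000 − 3080000)/3080000 = 39.90909
61100000 = 126000000/(1 + 39.90909·e^(−r·26)) → e^(−26r) = (2.06219 − 1)/39.90909 = 0.026615
r = −ln(0.026615)/26 = 3.62627/26

r ≈ 0.139 per month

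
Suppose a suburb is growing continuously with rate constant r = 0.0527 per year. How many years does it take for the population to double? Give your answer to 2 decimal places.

doubling time = ln(2) / |r| = 0.69315 / 0.0527

doubling time ≈ 13.15 years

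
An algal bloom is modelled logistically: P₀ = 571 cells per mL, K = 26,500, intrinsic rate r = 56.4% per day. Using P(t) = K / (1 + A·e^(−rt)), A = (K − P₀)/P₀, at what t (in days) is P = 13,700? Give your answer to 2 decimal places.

A = (26500 − 571)/571 = 45.40981
13700 = 26500/(1 + 45.40981·e^(−0.564t)) → 1 + 45.40981·e^(−0.564t) = 1.93431
e^(−0.564t) = 0.020575 → t = ln(48.60268)/0.564 = 3.88368/0.564

t ≈ 6.89 days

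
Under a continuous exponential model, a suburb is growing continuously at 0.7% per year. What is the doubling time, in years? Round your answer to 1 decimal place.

doubling time = ln(2) / |r| = 0.69315 / 0.007

doubling time ≈ 99.0 years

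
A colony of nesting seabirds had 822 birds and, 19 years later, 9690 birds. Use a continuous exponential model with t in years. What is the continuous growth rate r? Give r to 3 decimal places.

9690 = 822 · e^(r·19)
e^(19r) = 9690/822 = 11.78832
r = ln(11.78832) / 19 = 2.46711 / 19

r ≈ 0.130 per year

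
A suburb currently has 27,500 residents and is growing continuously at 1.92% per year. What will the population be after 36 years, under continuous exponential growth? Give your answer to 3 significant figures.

≈ 54,900 residents

P(36) = 27500 · e^(0.0192·36) = 27500 · e^(0.6912)
= 27500 · 1.99611 ≈ 54893.01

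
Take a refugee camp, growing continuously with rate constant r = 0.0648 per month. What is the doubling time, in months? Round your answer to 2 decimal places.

doubling time ≈ 10.70 months

doubling time = ln(2) / |r| = 0.69315 / 0.0648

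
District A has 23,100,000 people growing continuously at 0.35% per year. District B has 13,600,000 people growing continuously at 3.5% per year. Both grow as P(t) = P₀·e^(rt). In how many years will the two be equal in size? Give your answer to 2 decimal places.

23100000·e^(0.0035t) = 13600000·e^(0.035t)
23100000/13600000 = e^((0.035 − 0.0035)t) → ln(1.69853) = 0.0315·t
t = 0.52976 / 0.0315

t ≈ 16.82 years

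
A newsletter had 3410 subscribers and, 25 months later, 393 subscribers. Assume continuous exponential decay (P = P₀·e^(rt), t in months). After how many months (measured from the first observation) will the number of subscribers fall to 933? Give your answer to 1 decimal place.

t ≈ 15.0 months

r = ln(393/3410) / 25 ≈ -0.086426 per month
t = ln(933/3410) / r = -1.29606 / -0.086426 ≈ 14.996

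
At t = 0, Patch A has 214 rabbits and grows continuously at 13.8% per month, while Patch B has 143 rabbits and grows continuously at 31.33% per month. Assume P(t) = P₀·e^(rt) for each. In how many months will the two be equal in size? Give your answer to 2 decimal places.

t ≈ 2.30 months

214·e^(0.138t) = 143·e^(0.3133t)
214/143 = e^((0.3133 − 0.138)t) → ln(1.4965) = 0.1753·t
t = 0.40313 / 0.1753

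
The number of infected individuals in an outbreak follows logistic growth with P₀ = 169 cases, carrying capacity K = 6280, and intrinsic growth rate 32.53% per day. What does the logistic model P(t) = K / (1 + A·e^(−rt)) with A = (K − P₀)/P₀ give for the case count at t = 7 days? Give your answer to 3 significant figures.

A = (6280 − 169)/169 = 36.15976
P(7) = 6280 / (1 + 36.15976·e^(−0.3253·7)) = 6280 / (1 + 36.15976·0.102581)
= 6280 / 4.70931 ≈ 1333.53

≈ 1,330 cases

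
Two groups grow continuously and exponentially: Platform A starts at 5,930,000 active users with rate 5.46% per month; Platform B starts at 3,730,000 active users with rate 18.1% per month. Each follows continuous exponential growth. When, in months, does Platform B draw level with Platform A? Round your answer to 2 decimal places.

5930000·e^(0.0546t) = 3730000·e^(0.181t)
5930000/3730000 = e^((0.181 − 0.0546)t) → ln(1.58981) = 0.1264·t
t = 0.46362 / 0.1264

t ≈ 3.67 months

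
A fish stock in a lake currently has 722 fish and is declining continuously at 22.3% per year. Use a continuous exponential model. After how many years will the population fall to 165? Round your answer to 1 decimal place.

t ≈ 6.6 years

165 = 722 · e^(-0.223·t)
t = ln(165/722) / -0.223 = ln(0.22853) / -0.223 = -1.47608 / -0.223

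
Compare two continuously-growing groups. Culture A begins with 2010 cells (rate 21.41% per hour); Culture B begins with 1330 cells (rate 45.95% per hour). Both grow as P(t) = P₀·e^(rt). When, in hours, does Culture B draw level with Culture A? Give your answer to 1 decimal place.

t ≈ 1.7 hours

2010·e^(0.2141t) = 1330·e^(0.4595t)
2010/1330 = e^((0.4595 − 0.2141)t) → ln(1.51128) = 0.2454·t
t = 0.41296 / 0.2454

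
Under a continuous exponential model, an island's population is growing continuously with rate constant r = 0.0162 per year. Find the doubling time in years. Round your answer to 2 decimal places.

doubling time = ln(2) / |r| = 0.69315 / 0.0162

doubling time ≈ 42.79 years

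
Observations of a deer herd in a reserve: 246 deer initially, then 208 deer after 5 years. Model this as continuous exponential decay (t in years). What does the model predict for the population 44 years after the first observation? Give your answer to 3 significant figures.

r = ln(208/246) / 5 ≈ -0.033559 per year
P(44) = 246 · e^(-0.033559·44) = 246 · 0.22842 ≈ 56.19

≈ 56.2 deer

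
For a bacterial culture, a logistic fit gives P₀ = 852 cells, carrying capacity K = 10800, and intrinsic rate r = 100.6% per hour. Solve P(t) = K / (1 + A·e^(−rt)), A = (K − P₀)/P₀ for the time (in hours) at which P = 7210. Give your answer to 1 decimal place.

t ≈ 3.1 hours

A = (10800 − 852)/852 = 11.67606
7210 = 10800/(1 + 11.67606·e^(−1.006t)) → 1 + 11.67606·e^(−1.006t) = 1.49792
e^(−1.006t) = 0.042644 → t = ln(23.44968)/1.006 = 3.15486/1.006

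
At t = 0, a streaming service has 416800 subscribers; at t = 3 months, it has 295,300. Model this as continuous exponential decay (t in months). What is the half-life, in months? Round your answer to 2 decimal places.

half-life ≈ 6.03 months

r = ln(295300/416800) / 3 = ln(0.70849) / 3 ≈ -0.114872 per month
half-life = ln 2 / |r| = 0.69315 / 0.114872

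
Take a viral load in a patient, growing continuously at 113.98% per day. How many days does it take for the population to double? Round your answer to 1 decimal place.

doubling time = ln(2) / |r| = 0.69315 / 1.1398

doubling time ≈ 0.6 days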